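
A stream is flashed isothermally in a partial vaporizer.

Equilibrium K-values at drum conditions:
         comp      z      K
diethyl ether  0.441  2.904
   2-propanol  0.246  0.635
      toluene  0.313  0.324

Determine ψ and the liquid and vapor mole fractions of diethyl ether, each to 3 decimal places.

Material balance + equilibrium reduce to Σ zᵢ(Kᵢ−1)/(1+ψ(Kᵢ−1)) = 0.
Feasibility: ΣzᵢKᵢ = 1.538, Σzᵢ/Kᵢ = 1.505 — both > 1, two phases present.
Newton–Raphson from ψ = 0.58:
  ψ = 0.580: g = -0.0629, g' = -0.801 → ψ = 0.501
Converged at ψ = 0.501.
Compositions from xᵢ = zᵢ/(1+ψ(Kᵢ−1)), yᵢ = Kᵢxᵢ:
  diethyl ether: x = 0.226, y = 0.656
  2-propanol: x = 0.301, y = 0.191
  toluene: x = 0.473, y = 0.153

ψ = 0.501, x_diethyl ether = 0.226, y_diethyl ether = 0.656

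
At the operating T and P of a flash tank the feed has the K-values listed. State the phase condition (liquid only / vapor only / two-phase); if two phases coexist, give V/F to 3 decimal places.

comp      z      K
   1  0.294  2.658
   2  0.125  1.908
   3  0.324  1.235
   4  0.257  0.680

vapor only

ΣzᵢKᵢ = 1.595; Σzᵢ/Kᵢ = 0.816.
Since Σzᵢ/Kᵢ < 1 the mixture is above its dew point — single vapor phase.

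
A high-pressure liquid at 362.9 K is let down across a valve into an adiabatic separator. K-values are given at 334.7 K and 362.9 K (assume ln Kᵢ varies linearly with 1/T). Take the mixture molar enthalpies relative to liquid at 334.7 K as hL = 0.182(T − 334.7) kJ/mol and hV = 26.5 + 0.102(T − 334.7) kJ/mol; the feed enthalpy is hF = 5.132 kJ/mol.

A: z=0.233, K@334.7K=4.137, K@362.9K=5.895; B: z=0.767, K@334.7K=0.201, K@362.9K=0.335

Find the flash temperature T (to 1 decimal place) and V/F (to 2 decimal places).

T = 347.0 K, V/F = 0.11

Adiabatic flash: solve Rachford–Rice at each trial T, then check hF = ψ·hV(T) + (1−ψ)·hL(T).
  T = 334.7 K: K = (4.137, 0.201), RR gives ψ = 0.047, H_out = 1.249 kJ/mol
  T = 362.9 K: K = (5.895, 0.335), RR gives ψ = 0.194, H_out = 9.828 kJ/mol
  T = 348.8 K: K = (4.974, 0.262), RR gives ψ = 0.123, H_out = 5.681 kJ/mol
  T = 341.8 K: K = (4.548, 0.230), RR gives ψ = 0.087, H_out = 3.537 kJ/mol
  T = 345.3 K: K = (4.758, 0.246), RR gives ψ = 0.105, H_out = 4.620 kJ/mol
  T = 347.1 K: K = (4.868, 0.254), RR gives ψ = 0.114, H_out = 5.169 kJ/mol
Linear interpolation between T = 345.3 (H_out = 4.620) and T = 347.1 (H_out = 5.169) on hF = 5.132 gives T ≈ 347.0 K, at which ψ = 0.11.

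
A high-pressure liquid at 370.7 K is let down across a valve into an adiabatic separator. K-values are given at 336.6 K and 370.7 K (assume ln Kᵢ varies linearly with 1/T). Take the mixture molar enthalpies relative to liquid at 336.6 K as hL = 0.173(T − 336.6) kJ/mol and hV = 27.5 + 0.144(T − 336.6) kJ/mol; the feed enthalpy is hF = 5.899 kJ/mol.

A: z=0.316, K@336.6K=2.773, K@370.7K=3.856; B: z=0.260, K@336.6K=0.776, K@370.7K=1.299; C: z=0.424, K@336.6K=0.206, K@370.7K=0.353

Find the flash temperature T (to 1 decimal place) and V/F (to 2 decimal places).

Adiabatic flash: solve Rachford–Rice at each trial T, then check hF = ψ·hV(T) + (1−ψ)·hL(T).
  T = 336.6 K: K = (2.773, 0.776, 0.206), RR gives ψ = 0.150, H_out = 4.129 kJ/mol
  T = 370.7 K: K = (3.856, 1.299, 0.353), RR gives ψ = 0.540, H_out = 20.225 kJ/mol
  T = 353.6 K: K = (3.294, 1.016, 0.273), RR gives ψ = 0.342, H_out = 12.179 kJ/mol
  T = 345.1 K: K = (3.029, 0.891, 0.238), RR gives ψ = 0.247, H_out = 8.199 kJ/mol
  T = 340.9 K: K = (2.901, 0.833, 0.222), RR gives ψ = 0.200, H_out = 6.205 kJ/mol
  T = 338.8 K: K = (2.838, 0.805, 0.214), RR gives ψ = 0.176, H_out = 5.197 kJ/mol
Linear interpolation between T = 338.8 (H_out = 5.197) and T = 340.9 (H_out = 6.205) on hF = 5.899 gives T ≈ 340.3 K, at which ψ = 0.19.

T = 340.3 K, V/F = 0.19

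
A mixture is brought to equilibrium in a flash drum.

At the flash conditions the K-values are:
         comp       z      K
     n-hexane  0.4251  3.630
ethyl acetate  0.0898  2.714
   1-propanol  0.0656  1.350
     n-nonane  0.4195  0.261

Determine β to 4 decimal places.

Newton–Raphson from β = 0.5:
  β = 0.5000: g = 0.09368, g' = -1.2073 → β = 0.5776
  β = 0.5776: g = -0.00062, g' = -1.2329 → β = 0.5771
Converged at β = 0.5771.

β = 0.5771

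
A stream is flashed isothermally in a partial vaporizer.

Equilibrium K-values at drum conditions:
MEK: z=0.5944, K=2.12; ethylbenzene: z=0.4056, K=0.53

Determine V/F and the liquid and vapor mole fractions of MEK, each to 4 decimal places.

Material balance + equilibrium reduce to Σ zᵢ(Kᵢ−1)/(1+V/F(Kᵢ−1)) = 0.
Check two-phase: ΣzᵢKᵢ = 1.4751 > 1 and Σzᵢ/Kᵢ = 1.0457 > 1, so g(0) = 0.4751 > 0 and g(1) = -0.0457 < 0.
Binary case is linear: z₁(K₁−1)(1+V/F(K₂−1)) + z₂(K₂−1)(1+V/F(K₁−1)) = 0
⇒ V/F = [z₁(K₁−1)+z₂(K₂−1)] / [−(K₁−1)(K₂−1)] = 0.47510/0.52640 = 0.9025
Compositions from xᵢ = zᵢ/(1+V/F(Kᵢ−1)), yᵢ = Kᵢxᵢ:
  MEK: x = 0.2956, y = 0.6267
  ethylbenzene: x = 0.7044, y = 0.3733

V/F = 0.9025, x_MEK = 0.2956, y_MEK = 0.6267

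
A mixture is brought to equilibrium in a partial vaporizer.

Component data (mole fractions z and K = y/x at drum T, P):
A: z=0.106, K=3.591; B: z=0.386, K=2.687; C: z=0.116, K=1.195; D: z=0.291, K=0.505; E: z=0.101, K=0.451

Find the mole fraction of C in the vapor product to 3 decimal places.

y_C = 0.118

Rachford–Rice: g(V/F) = Σ zᵢ(Kᵢ−1)/(1+V/F(Kᵢ−1)) = 0.
Check two-phase: ΣzᵢKᵢ = 1.749 > 1 and Σzᵢ/Kᵢ = 1.070 > 1, so g(0) = 0.749 > 0 and g(1) = -0.070 < 0.
Iterate (Newton) starting at V/F = 0.37:
  V/F = 0.370: g = 0.3163, g' = -0.761 → V/F = 0.786
  V/F = 0.786: g = 0.0568, g' = -0.569 → V/F = 0.886
  V/F = 0.886: g = -0.0007, g' = -0.587 → V/F = 0.884
Converged at V/F = 0.884.
Compositions from xᵢ = zᵢ/(1+V/F(Kᵢ−1)), yᵢ = Kᵢxᵢ:
  A: x = 0.032, y = 0.116
  B: x = 0.155, y = 0.416
  C: x = 0.099, y = 0.118
  D: x = 0.518, y = 0.261
  E: x = 0.196, y = 0.089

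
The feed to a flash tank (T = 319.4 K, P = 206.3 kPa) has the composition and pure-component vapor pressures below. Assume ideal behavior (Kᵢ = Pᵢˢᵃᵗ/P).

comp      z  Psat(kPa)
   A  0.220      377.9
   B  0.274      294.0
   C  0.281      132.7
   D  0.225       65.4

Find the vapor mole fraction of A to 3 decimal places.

y_A = 0.362

Raoult's law: Kᵢ = Pᵢˢᵃᵗ/P = Pᵢˢᵃᵗ/206.3.
  K_A = 377.9/206.3 = 1.83180, K_B = 294.0/206.3 = 1.42511, K_C = 132.7/206.3 = 0.64324, K_D = 65.4/206.3 = 0.31701
Material balance + equilibrium reduce to Σ zᵢ(Kᵢ−1)/(1+ψ(Kᵢ−1)) = 0.
g(0) = ΣzᵢKᵢ − 1 = 0.046 and g(1) = 1 − Σzᵢ/Kᵢ = -0.459, so a root lies in (0, 1).
Newton iteration, ψ⁰ = 0.68:
  ψ = 0.680: g = -0.2120, g' = -0.520 → ψ = 0.272
  ψ = 0.272: g = -0.0462, g' = -0.343 → ψ = 0.138
  ψ = 0.138: g = -0.0008, g' = -0.334 → ψ = 0.135
Converged at ψ = 0.135.
Compositions from xᵢ = zᵢ/(1+ψ(Kᵢ−1)), yᵢ = Kᵢxᵢ:
  A: x = 0.198, y = 0.362
  B: x = 0.259, y = 0.369
  C: x = 0.295, y = 0.190
  D: x = 0.248, y = 0.079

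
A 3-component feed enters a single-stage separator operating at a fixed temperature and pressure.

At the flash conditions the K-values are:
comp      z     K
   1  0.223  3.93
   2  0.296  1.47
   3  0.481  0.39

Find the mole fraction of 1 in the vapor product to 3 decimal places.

y_1 = 0.383

Newton iteration, β⁰ = 0.63:
  β = 0.630: g = -0.1396, g' = -0.747 → β = 0.443
  β = 0.443: g = -0.0027, g' = -0.743 → β = 0.440
Converged at β = 0.440.
Compositions from xᵢ = zᵢ/(1+β(Kᵢ−1)), yᵢ = Kᵢxᵢ:
  1: x = 0.097, y = 0.383
  2: x = 0.245, y = 0.361
  3: x = 0.657, y = 0.256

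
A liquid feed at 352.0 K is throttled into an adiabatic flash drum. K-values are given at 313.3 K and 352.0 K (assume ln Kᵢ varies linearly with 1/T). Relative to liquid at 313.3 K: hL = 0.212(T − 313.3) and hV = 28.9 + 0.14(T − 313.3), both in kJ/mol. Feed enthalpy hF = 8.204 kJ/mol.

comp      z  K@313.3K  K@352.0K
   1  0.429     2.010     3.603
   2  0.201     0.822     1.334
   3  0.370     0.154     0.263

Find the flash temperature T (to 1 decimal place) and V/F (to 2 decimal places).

T = 319.5 K, V/F = 0.24

Adiabatic flash: solve Rachford–Rice at each trial T, then check hF = ψ·hV(T) + (1−ψ)·hL(T).
  T = 313.3 K: K = (2.010, 0.822, 0.154), RR gives ψ = 0.122, H_out = 3.532 kJ/mol
  T = 352.0 K: K = (3.603, 1.334, 0.263), RR gives ψ = 0.603, H_out = 23.942 kJ/mol
  T = 332.6 K: K = (2.735, 1.061, 0.204), RR gives ψ = 0.420, H_out = 15.657 kJ/mol
  T = 323.0 K: K = (2.357, 0.938, 0.178), RR gives ψ = 0.297, H_out = 10.437 kJ/mol
  T = 318.1 K: K = (2.178, 0.878, 0.166), RR gives ψ = 0.217, H_out = 7.228 kJ/mol
  T = 320.6 K: K = (2.268, 0.909, 0.172), RR gives ψ = 0.260, H_out = 8.925 kJ/mol
  T = 319.4 K: K = (2.224, 0.894, 0.169), RR gives ψ = 0.240, H_out = 8.127 kJ/mol
Linear interpolation between T = 319.4 (H_out = 8.127) and T = 320.6 (H_out = 8.925) on hF = 8.204 gives T ≈ 319.5 K, at which ψ = 0.24.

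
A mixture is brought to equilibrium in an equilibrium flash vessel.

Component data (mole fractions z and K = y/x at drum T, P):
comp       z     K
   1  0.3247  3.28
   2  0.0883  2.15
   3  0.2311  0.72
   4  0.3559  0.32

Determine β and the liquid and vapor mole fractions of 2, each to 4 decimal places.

β = 0.4616, x_2 = 0.0577, y_2 = 0.1240

Let β = V/F and solve Σ zᵢ(Kᵢ−1)/(1+β(Kᵢ−1)) = 0.
Check two-phase: ΣzᵢKᵢ = 1.5351 > 1 and Σzᵢ/Kᵢ = 1.5732 > 1, so g(0) = 0.5351 > 0 and g(1) = -0.5732 < 0.
Iterate (Newton) starting at β = 0.54:
  β = 0.5400: g = -0.06424, g' = -0.8196 → β = 0.4616
Converged at β = 0.4616.
Compositions from xᵢ = zᵢ/(1+β(Kᵢ−1)), yᵢ = Kᵢxᵢ:
  1: x = 0.1582, y = 0.5189
  2: x = 0.0577, y = 0.1240
  3: x = 0.2654, y = 0.1911
  4: x = 0.5187, y = 0.1660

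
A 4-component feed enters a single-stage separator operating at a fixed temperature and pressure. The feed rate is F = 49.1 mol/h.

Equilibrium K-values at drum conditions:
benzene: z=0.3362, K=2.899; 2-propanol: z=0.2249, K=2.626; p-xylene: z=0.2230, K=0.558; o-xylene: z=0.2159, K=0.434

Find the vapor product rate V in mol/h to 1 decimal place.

V = 42.1 mol/h

Material balance + equilibrium reduce to Σ zᵢ(Kᵢ−1)/(1+ψ(Kᵢ−1)) = 0.
g(0) = ΣzᵢKᵢ − 1 = 0.7834 and g(1) = 1 − Σzᵢ/Kᵢ = -0.0987, so a root lies in (0, 1).
Newton iteration, ψ⁰ = 0.53:
  ψ = 0.5300: g = 0.21133, g' = -0.6881 → ψ = 0.8371
  ψ = 0.8371: g = 0.01273, g' = -0.6470 → ψ = 0.8568
  ψ = 0.8568: g = -0.00006, g' = -0.6531 → ψ = 0.8567
Converged at ψ = 0.8567.
Then V = ψ·F = 0.8567·49.1 = 42.1 mol/h and L = F − V = 7.0 mol/h.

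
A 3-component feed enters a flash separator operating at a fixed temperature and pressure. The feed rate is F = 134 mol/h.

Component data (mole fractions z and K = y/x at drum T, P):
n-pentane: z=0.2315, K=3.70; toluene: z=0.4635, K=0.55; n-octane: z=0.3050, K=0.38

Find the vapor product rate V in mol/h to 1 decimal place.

Rachford–Rice: g(V/F) = Σ zᵢ(Kᵢ−1)/(1+V/F(Kᵢ−1)) = 0.
Feasibility: ΣzᵢKᵢ = 1.2274, Σzᵢ/Kᵢ = 1.7079 — both > 1, two phases present.
Newton–Raphson from V/F = 0.5:
  V/F = 0.5000: g = -0.27721, g' = -0.7081 → V/F = 0.1085
  V/F = 0.1085: g = 0.06138, g' = -1.2479 → V/F = 0.1577
  V/F = 0.1577: g = 0.00428, g' = -1.0829 → V/F = 0.1617
Converged at V/F = 0.1617.
Then V = V/F·F = 0.1617·134 = 21.7 mol/h and L = F − V = 112.3 mol/h.

V = 21.7 mol/h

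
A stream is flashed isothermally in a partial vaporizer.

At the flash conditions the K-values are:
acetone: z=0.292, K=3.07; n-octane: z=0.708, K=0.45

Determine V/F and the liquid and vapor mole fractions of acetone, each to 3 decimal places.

V/F = 0.189, x_acetone = 0.210, y_acetone = 0.644

Rachford–Rice: g(V/F) = Σ zᵢ(Kᵢ−1)/(1+V/F(Kᵢ−1)) = 0.
Check two-phase: ΣzᵢKᵢ = 1.215 > 1 and Σzᵢ/Kᵢ = 1.668 > 1, so g(0) = 0.215 > 0 and g(1) = -0.668 < 0.
Newton iteration, V/F⁰ = 0.4:
  V/F = 0.400: g = -0.1686, g' = -0.726 → V/F = 0.168
  V/F = 0.168: g = 0.0195, g' = -0.949 → V/F = 0.188
  V/F = 0.188: g = 0.0004, g' = -0.914 → V/F = 0.189
Converged at V/F = 0.189.
Compositions from xᵢ = zᵢ/(1+V/F(Kᵢ−1)), yᵢ = Kᵢxᵢ:
  acetone: x = 0.210, y = 0.644
  n-octane: x = 0.790, y = 0.356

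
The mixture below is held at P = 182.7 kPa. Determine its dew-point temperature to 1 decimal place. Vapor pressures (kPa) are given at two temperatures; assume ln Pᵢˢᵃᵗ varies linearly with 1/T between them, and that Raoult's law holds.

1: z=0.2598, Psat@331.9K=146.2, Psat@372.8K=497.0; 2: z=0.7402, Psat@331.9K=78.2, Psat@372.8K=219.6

T = 358.6 K

Dew-point temperature: Σzᵢ·P/Pᵢˢᵃᵗ(T) = 1. Interpolate ln Pᵢˢᵃᵗ = aᵢ + bᵢ/T.
  T = 331.9 K: ΣzᵢP/Pᵢˢᵃᵗ = 2.0540
  T = 372.8 K: ΣzᵢP/Pᵢˢᵃᵗ = 0.7113
  T = 352.4 K: ΣzᵢP/Pᵢˢᵃᵗ = 1.1699
  T = 362.6 K: ΣzᵢP/Pᵢˢᵃᵗ = 0.9058
  T = 357.5 K: ΣzᵢP/Pᵢˢᵃᵗ = 1.0275
  T = 360.1 K: ΣzᵢP/Pᵢˢᵃᵗ = 0.9631
Interpolating between 357.5 K and 360.1 K gives T ≈ 358.6 K.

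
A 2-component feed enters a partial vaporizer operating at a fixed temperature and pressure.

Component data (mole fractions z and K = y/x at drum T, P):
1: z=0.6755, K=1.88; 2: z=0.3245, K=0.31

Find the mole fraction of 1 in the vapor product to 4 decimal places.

Binary case is linear: z₁(K₁−1)(1+β(K₂−1)) + z₂(K₂−1)(1+β(K₁−1)) = 0
⇒ β = [z₁(K₁−1)+z₂(K₂−1)] / [−(K₁−1)(K₂−1)] = 0.37053/0.60720 = 0.6102
Compositions from xᵢ = zᵢ/(1+β(Kᵢ−1)), yᵢ = Kᵢxᵢ:
  1: x = 0.4395, y = 0.8262
  2: x = 0.5605, y = 0.1738

y_1 = 0.8262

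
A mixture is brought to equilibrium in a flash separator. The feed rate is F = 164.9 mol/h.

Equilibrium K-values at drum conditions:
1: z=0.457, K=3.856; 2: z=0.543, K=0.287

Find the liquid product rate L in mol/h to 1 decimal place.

Rachford–Rice: g(β) = Σ zᵢ(Kᵢ−1)/(1+β(Kᵢ−1)) = 0.
g(0) = ΣzᵢKᵢ − 1 = 0.918 and g(1) = 1 − Σzᵢ/Kᵢ = -1.011, so a root lies in (0, 1).
Binary case is linear: z₁(K₁−1)(1+β(K₂−1)) + z₂(K₂−1)(1+β(K₁−1)) = 0
⇒ β = [z₁(K₁−1)+z₂(K₂−1)] / [−(K₁−1)(K₂−1)] = 0.9180/2.0363 = 0.451
Then V = β·F = 0.4508·164.9 = 74.3 mol/h and L = F − V = 90.6 mol/h.

L = 90.6 mol/h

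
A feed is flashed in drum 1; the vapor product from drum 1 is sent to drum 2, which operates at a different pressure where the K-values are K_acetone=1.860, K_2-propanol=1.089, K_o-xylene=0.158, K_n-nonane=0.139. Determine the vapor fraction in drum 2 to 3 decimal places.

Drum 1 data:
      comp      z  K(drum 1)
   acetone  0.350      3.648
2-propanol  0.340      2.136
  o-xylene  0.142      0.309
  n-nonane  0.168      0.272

V/F (drum 2) = 0.463

Drum 1:
Let ψ₁ = V/F and solve Σ zᵢ(Kᵢ−1)/(1+ψ₁(Kᵢ−1)) = 0.
g(0) = ΣzᵢKᵢ − 1 = 1.093 and g(1) = 1 − Σzᵢ/Kᵢ = -0.332, so a root lies in (0, 1).
Newton iteration, ψ₁⁰ = 0.5:
  ψ₁ = 0.500: g = 0.3029, g' = -1.011 → ψ₁ = 0.800
  ψ₁ = 0.800: g = -0.0122, g' = -1.221 → ψ₁ = 0.790
  ψ₁ = 0.790: g = -0.0001, g' = -1.200 → ψ₁ = 0.789
Converged at ψ₁ = 0.789.
Drum-1 compositions:
  acetone: x = 0.113, y = 0.413
  2-propanol: x = 0.179, y = 0.383
  o-xylene: x = 0.312, y = 0.097
  n-nonane: x = 0.395, y = 0.107
Drum-2 feed = drum-1 vapor: z₂ = (0.4131, 0.3829, 0.0965, 0.1075).
Drum 2:
Rachford–Rice: g(ψ₂) = Σ zᵢ(Kᵢ−1)/(1+ψ₂(Kᵢ−1)) = 0.
Check two-phase: ΣzᵢKᵢ = 1.216 > 1 and Σzᵢ/Kᵢ = 1.958 > 1, so g(0) = 0.216 > 0 and g(1) = -0.958 < 0.
Newton–Raphson from ψ₂ = 0.62:
  ψ₂ = 0.620: g = -0.1045, g' = -0.799 → ψ₂ = 0.489
  ψ₂ = 0.489: g = -0.0153, g' = -0.590 → ψ₂ = 0.463
Converged at ψ₂ = 0.463.
  acetone: x = 0.296, y = 0.550
  2-propanol: x = 0.368, y = 0.400
  o-xylene: x = 0.158, y = 0.025
  n-nonane: x = 0.179, y = 0.025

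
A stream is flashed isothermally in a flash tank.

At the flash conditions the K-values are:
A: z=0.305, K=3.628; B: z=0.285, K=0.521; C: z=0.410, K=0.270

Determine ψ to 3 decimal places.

Iterate (Newton) starting at ψ = 0.52:
  ψ = 0.520: g = -0.3255, g' = -1.060 → ψ = 0.213
  ψ = 0.213: g = 0.0077, g' = -1.254 → ψ = 0.219
Converged at ψ = 0.219.

ψ = 0.219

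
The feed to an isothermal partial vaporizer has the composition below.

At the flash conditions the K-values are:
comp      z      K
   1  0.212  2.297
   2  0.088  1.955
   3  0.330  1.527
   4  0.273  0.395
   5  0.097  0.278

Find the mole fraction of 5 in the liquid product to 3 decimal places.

Let β = V/F and solve Σ zᵢ(Kᵢ−1)/(1+β(Kᵢ−1)) = 0.
Check two-phase: ΣzᵢKᵢ = 1.298 > 1 and Σzᵢ/Kᵢ = 1.393 > 1, so g(0) = 0.298 > 0 and g(1) = -0.393 < 0.
Newton iteration, β⁰ = 0.5:
  β = 0.500: g = 0.0149, g' = -0.555 → β = 0.527
Converged at β = 0.527.
Compositions from xᵢ = zᵢ/(1+β(Kᵢ−1)), yᵢ = Kᵢxᵢ:
  1: x = 0.126, y = 0.289
  2: x = 0.059, y = 0.114
  3: x = 0.258, y = 0.394
  4: x = 0.401, y = 0.158
  5: x = 0.157, y = 0.044

x_5 = 0.157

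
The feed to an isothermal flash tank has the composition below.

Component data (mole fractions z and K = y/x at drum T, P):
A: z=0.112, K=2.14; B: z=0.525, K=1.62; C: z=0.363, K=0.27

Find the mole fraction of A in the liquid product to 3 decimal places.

Newton iteration, ψ⁰ = 0.45:
  ψ = 0.450: g = -0.0557, g' = -0.616 → ψ = 0.360
  ψ = 0.360: g = -0.0025, g' = -0.564 → ψ = 0.355
Converged at ψ = 0.355.
Compositions from xᵢ = zᵢ/(1+ψ(Kᵢ−1)), yᵢ = Kᵢxᵢ:
  A: x = 0.080, y = 0.171
  B: x = 0.430, y = 0.697
  C: x = 0.490, y = 0.132

x_A = 0.080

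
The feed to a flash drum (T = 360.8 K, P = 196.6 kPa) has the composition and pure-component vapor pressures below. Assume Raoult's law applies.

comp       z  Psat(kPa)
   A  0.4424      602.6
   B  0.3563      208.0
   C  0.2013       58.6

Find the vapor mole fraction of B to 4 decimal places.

y_B = 0.3592

Raoult's law: Kᵢ = Pᵢˢᵃᵗ/P = Pᵢˢᵃᵗ/196.6.
  K_A = 602.6/196.6 = 3.065107, K_B = 208.0/196.6 = 1.057986, K_C = 58.6/196.6 = 0.298067
Newton–Raphson from β = 0.5:
  β = 0.5000: g = 0.25186, g' = -0.6933 → β = 0.8633
  β = 0.8633: g = -0.01062, g' = -0.8835 → β = 0.8513
  β = 0.8513: g = -0.00013, g' = -0.8614 → β = 0.8511
Converged at β = 0.8511.
Compositions from xᵢ = zᵢ/(1+β(Kᵢ−1)), yᵢ = Kᵢxᵢ:
  A: x = 0.1604, y = 0.4917
  B: x = 0.3395, y = 0.3592
  C: x = 0.5000, y = 0.1490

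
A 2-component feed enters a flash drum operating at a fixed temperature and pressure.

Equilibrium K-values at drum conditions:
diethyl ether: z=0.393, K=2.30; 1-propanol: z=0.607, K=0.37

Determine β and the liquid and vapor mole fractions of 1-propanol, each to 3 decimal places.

Rachford–Rice: g(β) = Σ zᵢ(Kᵢ−1)/(1+β(Kᵢ−1)) = 0.
Check two-phase: ΣzᵢKᵢ = 1.128 > 1 and Σzᵢ/Kᵢ = 1.811 > 1, so g(0) = 0.128 > 0 and g(1) = -0.811 < 0.
Binary case is linear: z₁(K₁−1)(1+β(K₂−1)) + z₂(K₂−1)(1+β(K₁−1)) = 0
⇒ β = [z₁(K₁−1)+z₂(K₂−1)] / [−(K₁−1)(K₂−1)] = 0.1285/0.8190 = 0.157
Compositions from xᵢ = zᵢ/(1+β(Kᵢ−1)), yᵢ = Kᵢxᵢ:
  diethyl ether: x = 0.326, y = 0.751
  1-propanol: x = 0.674, y = 0.249

β = 0.157, x_1-propanol = 0.674, y_1-propanol = 0.249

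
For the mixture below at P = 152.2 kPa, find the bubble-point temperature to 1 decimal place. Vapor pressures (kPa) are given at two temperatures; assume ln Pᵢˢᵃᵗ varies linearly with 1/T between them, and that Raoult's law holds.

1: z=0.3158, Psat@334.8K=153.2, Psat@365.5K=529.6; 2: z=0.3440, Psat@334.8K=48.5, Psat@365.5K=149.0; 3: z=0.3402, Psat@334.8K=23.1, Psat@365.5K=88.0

Bubble-point temperature: ΣzᵢPᵢˢᵃᵗ(T) = P. Interpolate ln Pᵢˢᵃᵗ = aᵢ + bᵢ/T.
  T = 334.8 K: ΣzᵢPᵢˢᵃᵗ = 72.92 kPa
  T = 365.5 K: ΣzᵢPᵢˢᵃᵗ = 248.44 kPa
  T = 350.1 K: ΣzᵢPᵢˢᵃᵗ = 137.92 kPa
  T = 357.8 K: ΣzᵢPᵢˢᵃᵗ = 186.27 kPa
  T = 354.0 K: ΣzᵢPᵢˢᵃᵗ = 160.85 kPa
  T = 352.1 K: ΣzᵢPᵢˢᵃᵗ = 149.30 kPa
Interpolating between 352.1 K and 354.0 K gives T ≈ 352.6 K.

T = 352.6 K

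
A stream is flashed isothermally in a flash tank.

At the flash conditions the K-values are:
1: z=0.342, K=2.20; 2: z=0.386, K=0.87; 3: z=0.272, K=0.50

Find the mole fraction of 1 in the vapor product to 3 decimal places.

y_1 = 0.448

Rachford–Rice: g(V/F) = Σ zᵢ(Kᵢ−1)/(1+V/F(Kᵢ−1)) = 0.
g(0) = ΣzᵢKᵢ − 1 = 0.224 and g(1) = 1 − Σzᵢ/Kᵢ = -0.143, so a root lies in (0, 1).
Newton–Raphson from V/F = 0.34:
  V/F = 0.340: g = 0.0751, g' = -0.354 → V/F = 0.552
  V/F = 0.552: g = 0.0050, g' = -0.315 → V/F = 0.568
Converged at V/F = 0.568.
Compositions from xᵢ = zᵢ/(1+V/F(Kᵢ−1)), yᵢ = Kᵢxᵢ:
  1: x = 0.203, y = 0.448
  2: x = 0.417, y = 0.363
  3: x = 0.380, y = 0.190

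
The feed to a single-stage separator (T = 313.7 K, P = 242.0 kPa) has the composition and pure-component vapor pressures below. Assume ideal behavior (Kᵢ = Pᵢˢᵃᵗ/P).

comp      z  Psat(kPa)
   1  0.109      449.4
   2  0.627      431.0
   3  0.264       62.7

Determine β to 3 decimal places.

Raoult's law: Kᵢ = Pᵢˢᵃᵗ/P = Pᵢˢᵃᵗ/242.0.
  K_1 = 449.4/242.0 = 1.85702, K_2 = 431.0/242.0 = 1.78099, K_3 = 62.7/242.0 = 0.25909
Newton iteration, β⁰ = 0.35:
  β = 0.350: g = 0.1923, g' = -0.547 → β = 0.701
  β = 0.701: g = -0.0325, g' = -0.819 → β = 0.662
  β = 0.662: g = -0.0013, g' = -0.757 → β = 0.660
Converged at β = 0.660.

β = 0.660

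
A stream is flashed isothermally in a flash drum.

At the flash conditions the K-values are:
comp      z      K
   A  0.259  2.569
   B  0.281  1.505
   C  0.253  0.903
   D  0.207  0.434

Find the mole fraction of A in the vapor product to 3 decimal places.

y_A = 0.276

Newton iteration, V/F⁰ = 0.5:
  V/F = 0.500: g = 0.1518, g' = -0.378 → V/F = 0.902
  V/F = 0.902: g = -0.0006, g' = -0.423 → V/F = 0.901
Converged at V/F = 0.901.
Compositions from xᵢ = zᵢ/(1+V/F(Kᵢ−1)), yᵢ = Kᵢxᵢ:
  A: x = 0.107, y = 0.276
  B: x = 0.193, y = 0.291
  C: x = 0.277, y = 0.250
  D: x = 0.422, y = 0.183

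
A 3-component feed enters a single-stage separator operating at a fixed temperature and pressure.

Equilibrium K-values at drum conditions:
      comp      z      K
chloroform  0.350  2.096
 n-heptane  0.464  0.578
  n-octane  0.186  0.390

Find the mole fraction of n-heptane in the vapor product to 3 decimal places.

Material balance + equilibrium reduce to Σ zᵢ(Kᵢ−1)/(1+V/F(Kᵢ−1)) = 0.
Feasibility: ΣzᵢKᵢ = 1.074, Σzᵢ/Kᵢ = 1.447 — both > 1, two phases present.
Newton iteration, V/F⁰ = 0.5:
  V/F = 0.500: g = -0.1636, g' = -0.451 → V/F = 0.138
  V/F = 0.138: g = 0.0016, g' = -0.493 → V/F = 0.141
Converged at V/F = 0.141.
Compositions from xᵢ = zᵢ/(1+V/F(Kᵢ−1)), yᵢ = Kᵢxᵢ:
  chloroform: x = 0.303, y = 0.636
  n-heptane: x = 0.493, y = 0.285
  n-octane: x = 0.203, y = 0.079

y_n-heptane = 0.285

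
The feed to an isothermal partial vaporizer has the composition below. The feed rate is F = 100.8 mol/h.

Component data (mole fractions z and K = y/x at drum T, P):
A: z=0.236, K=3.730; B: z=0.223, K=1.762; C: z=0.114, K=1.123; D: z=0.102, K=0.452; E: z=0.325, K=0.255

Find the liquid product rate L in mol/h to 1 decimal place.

Newton iteration, β⁰ = 0.5:
  β = 0.500: g = -0.0542, g' = -0.900 → β = 0.440
  β = 0.440: g = -0.0004, g' = -0.890 → β = 0.439
Converged at β = 0.439.
Then V = β·F = 0.4393·100.8 = 44.3 mol/h and L = F − V = 56.5 mol/h.

L = 56.5 mol/h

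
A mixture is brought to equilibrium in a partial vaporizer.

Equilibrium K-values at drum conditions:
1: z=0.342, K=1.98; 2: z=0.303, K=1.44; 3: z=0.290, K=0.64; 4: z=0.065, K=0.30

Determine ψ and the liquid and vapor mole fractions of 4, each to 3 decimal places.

Material balance + equilibrium reduce to Σ zᵢ(Kᵢ−1)/(1+ψ(Kᵢ−1)) = 0.
g(0) = ΣzᵢKᵢ − 1 = 0.319 and g(1) = 1 − Σzᵢ/Kᵢ = -0.053, so a root lies in (0, 1).
Newton–Raphson from ψ = 0.5:
  ψ = 0.500: g = 0.1369, g' = -0.319 → ψ = 0.930
  ψ = 0.930: g = -0.0172, g' = -0.466 → ψ = 0.893
  ψ = 0.893: g = -0.0006, g' = -0.432 → ψ = 0.891
Converged at ψ = 0.891.
Compositions from xᵢ = zᵢ/(1+ψ(Kᵢ−1)), yᵢ = Kᵢxᵢ:
  1: x = 0.183, y = 0.361
  2: x = 0.218, y = 0.313
  3: x = 0.427, y = 0.273
  4: x = 0.173, y = 0.052

ψ = 0.891, x_4 = 0.173, y_4 = 0.052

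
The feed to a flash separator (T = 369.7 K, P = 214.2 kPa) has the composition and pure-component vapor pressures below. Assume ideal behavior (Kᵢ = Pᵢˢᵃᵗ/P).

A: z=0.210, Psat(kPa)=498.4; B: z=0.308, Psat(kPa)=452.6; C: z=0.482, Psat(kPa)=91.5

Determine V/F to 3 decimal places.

V/F = 0.501

Raoult's law: Kᵢ = Pᵢˢᵃᵗ/P = Pᵢˢᵃᵗ/214.2.
  K_A = 498.4/214.2 = 2.32680, K_B = 452.6/214.2 = 2.11298, K_C = 91.5/214.2 = 0.42717
Material balance + equilibrium reduce to Σ zᵢ(Kᵢ−1)/(1+V/F(Kᵢ−1)) = 0.
g(0) = ΣzᵢKᵢ − 1 = 0.345 and g(1) = 1 − Σzᵢ/Kᵢ = -0.364, so a root lies in (0, 1).
Newton–Raphson from V/F = 0.61:
  V/F = 0.610: g = -0.0662, g' = -0.622 → V/F = 0.504
  V/F = 0.504: g = -0.0013, g' = -0.602 → V/F = 0.501
Converged at V/F = 0.501.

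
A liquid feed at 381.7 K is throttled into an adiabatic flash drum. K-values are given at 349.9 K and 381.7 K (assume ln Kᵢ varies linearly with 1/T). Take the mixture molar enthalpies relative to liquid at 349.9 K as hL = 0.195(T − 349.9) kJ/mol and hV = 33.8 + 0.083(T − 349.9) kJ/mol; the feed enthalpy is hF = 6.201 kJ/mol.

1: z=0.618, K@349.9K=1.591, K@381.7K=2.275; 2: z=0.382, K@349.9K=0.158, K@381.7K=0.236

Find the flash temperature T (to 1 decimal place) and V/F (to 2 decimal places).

T = 353.5 K, V/F = 0.16

Adiabatic flash: solve Rachford–Rice at each trial T, then check hF = ψ·hV(T) + (1−ψ)·hL(T).
  T = 349.9 K: K = (1.591, 0.158), RR gives ψ = 0.088, H_out = 2.961 kJ/mol
  T = 381.7 K: K = (2.275, 0.236), RR gives ψ = 0.509, H_out = 21.601 kJ/mol
  T = 365.8 K: K = (1.917, 0.195), RR gives ψ = 0.351, H_out = 14.342 kJ/mol
  T = 357.9 K: K = (1.751, 0.176), RR gives ψ = 0.241, H_out = 9.505 kJ/mol
  T = 353.9 K: K = (1.670, 0.167), RR gives ψ = 0.172, H_out = 6.506 kJ/mol
  T = 351.9 K: K = (1.630, 0.162), RR gives ψ = 0.132, H_out = 4.813 kJ/mol
Linear interpolation between T = 351.9 (H_out = 4.813) and T = 353.9 (H_out = 6.506) on hF = 6.201 gives T ≈ 353.5 K, at which ψ = 0.16.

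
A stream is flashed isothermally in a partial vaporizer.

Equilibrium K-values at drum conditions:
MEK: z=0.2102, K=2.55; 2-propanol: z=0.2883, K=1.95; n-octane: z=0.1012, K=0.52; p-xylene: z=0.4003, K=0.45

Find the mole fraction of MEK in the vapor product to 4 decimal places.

y_MEK = 0.3012

Newton–Raphson from β = 0.5:
  β = 0.5000: g = 0.00165, g' = -0.5506 → β = 0.5030
Converged at β = 0.5030.
Compositions from xᵢ = zᵢ/(1+β(Kᵢ−1)), yᵢ = Kᵢxᵢ:
  MEK: x = 0.1181, y = 0.3012
  2-propanol: x = 0.1951, y = 0.3804
  n-octane: x = 0.1334, y = 0.0694
  p-xylene: x = 0.5534, y = 0.2490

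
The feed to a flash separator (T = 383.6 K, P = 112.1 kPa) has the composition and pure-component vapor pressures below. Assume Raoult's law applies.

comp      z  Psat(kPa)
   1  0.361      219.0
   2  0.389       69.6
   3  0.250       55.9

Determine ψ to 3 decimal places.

Raoult's law: Kᵢ = Pᵢˢᵃᵗ/P = Pᵢˢᵃᵗ/112.1.
  K_1 = 219.0/112.1 = 1.95361, K_2 = 69.6/112.1 = 0.62087, K_3 = 55.9/112.1 = 0.49866
Let ψ = V/F and solve Σ zᵢ(Kᵢ−1)/(1+ψ(Kᵢ−1)) = 0.
g(0) = ΣzᵢKᵢ − 1 = 0.071 and g(1) = 1 − Σzᵢ/Kᵢ = -0.313, so a root lies in (0, 1).
Newton iteration, ψ⁰ = 0.45:
  ψ = 0.450: g = -0.0988, g' = -0.347 → ψ = 0.165
  ψ = 0.165: g = 0.0034, g' = -0.383 → ψ = 0.174
Converged at ψ = 0.174.

ψ = 0.174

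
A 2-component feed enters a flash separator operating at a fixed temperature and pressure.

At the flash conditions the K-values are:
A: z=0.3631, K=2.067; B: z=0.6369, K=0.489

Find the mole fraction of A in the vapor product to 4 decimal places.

y_A = 0.6694

Rachford–Rice: g(ψ) = Σ zᵢ(Kᵢ−1)/(1+ψ(Kᵢ−1)) = 0.
Feasibility: ΣzᵢKᵢ = 1.0620, Σzᵢ/Kᵢ = 1.4781 — both > 1, two phases present.
Binary case is linear: z₁(K₁−1)(1+ψ(K₂−1)) + z₂(K₂−1)(1+ψ(K₁−1)) = 0
⇒ ψ = [z₁(K₁−1)+z₂(K₂−1)] / [−(K₁−1)(K₂−1)] = 0.06197/0.54524 = 0.1137
Compositions from xᵢ = zᵢ/(1+ψ(Kᵢ−1)), yᵢ = Kᵢxᵢ:
  A: x = 0.3238, y = 0.6694
  B: x = 0.6762, y = 0.3306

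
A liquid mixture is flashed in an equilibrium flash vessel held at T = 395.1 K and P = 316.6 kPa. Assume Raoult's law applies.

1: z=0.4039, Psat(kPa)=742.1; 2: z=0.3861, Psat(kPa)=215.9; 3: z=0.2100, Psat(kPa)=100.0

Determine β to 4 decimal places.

β = 0.4267

Raoult's law: Kᵢ = Pᵢˢᵃᵗ/P = Pᵢˢᵃᵗ/316.6.
  K_1 = 742.1/316.6 = 2.343967, K_2 = 215.9/316.6 = 0.681933, K_3 = 100.0/316.6 = 0.315856
Let β = V/F and solve Σ zᵢ(Kᵢ−1)/(1+β(Kᵢ−1)) = 0.
Feasibility: ΣzᵢKᵢ = 1.2764, Σzᵢ/Kᵢ = 1.4034 — both > 1, two phases present.
Iterate (Newton) starting at β = 0.48:
  β = 0.4800: g = -0.02889, g' = -0.5419 → β = 0.4267
Converged at β = 0.4267.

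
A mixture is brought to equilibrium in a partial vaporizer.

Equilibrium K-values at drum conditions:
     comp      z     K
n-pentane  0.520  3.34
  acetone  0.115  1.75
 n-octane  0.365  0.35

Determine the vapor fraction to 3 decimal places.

Material balance + equilibrium reduce to Σ zᵢ(Kᵢ−1)/(1+ψ(Kᵢ−1)) = 0.
Check two-phase: ΣzᵢKᵢ = 2.066 > 1 and Σzᵢ/Kᵢ = 1.264 > 1, so g(0) = 1.066 > 0 and g(1) = -0.264 < 0.
Iterate (Newton) starting at ψ = 0.5:
  ψ = 0.500: g = 0.2720, g' = -0.977 → ψ = 0.778
  ψ = 0.778: g = 0.0056, g' = -1.015 → ψ = 0.784
Converged at ψ = 0.784.

ψ = 0.784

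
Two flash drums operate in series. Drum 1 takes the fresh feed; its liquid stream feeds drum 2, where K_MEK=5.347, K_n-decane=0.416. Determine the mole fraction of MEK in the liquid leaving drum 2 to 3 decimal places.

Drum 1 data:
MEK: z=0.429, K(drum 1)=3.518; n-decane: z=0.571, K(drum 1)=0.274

x_MEK (drum 2) = 0.118

Drum 1:
Let ψ₁ = V/F and solve Σ zᵢ(Kᵢ−1)/(1+ψ₁(Kᵢ−1)) = 0.
Check two-phase: ΣzᵢKᵢ = 1.666 > 1 and Σzᵢ/Kᵢ = 2.206 > 1, so g(0) = 0.666 > 0 and g(1) = -1.206 < 0.
Binary case is linear: z₁(K₁−1)(1+ψ₁(K₂−1)) + z₂(K₂−1)(1+ψ₁(K₁−1)) = 0
⇒ ψ₁ = [z₁(K₁−1)+z₂(K₂−1)] / [−(K₁−1)(K₂−1)] = 0.6657/1.8281 = 0.364
Drum-1 compositions:
  MEK: x = 0.224, y = 0.787
  n-decane: x = 0.776, y = 0.213
Drum-2 feed = drum-1 liquid: z₂ = (0.2238, 0.7762).
Drum 2:
Material balance + equilibrium reduce to Σ zᵢ(Kᵢ−1)/(1+ψ₂(Kᵢ−1)) = 0.
Feasibility: ΣzᵢKᵢ = 1.520, Σzᵢ/Kᵢ = 1.908 — both > 1, two phases present.
Binary case is linear: z₁(K₁−1)(1+ψ₂(K₂−1)) + z₂(K₂−1)(1+ψ₂(K₁−1)) = 0
⇒ ψ₂ = [z₁(K₁−1)+z₂(K₂−1)] / [−(K₁−1)(K₂−1)] = 0.5195/2.5386 = 0.205
  MEK: x = 0.118, y = 0.633
  n-decane: x = 0.882, y = 0.367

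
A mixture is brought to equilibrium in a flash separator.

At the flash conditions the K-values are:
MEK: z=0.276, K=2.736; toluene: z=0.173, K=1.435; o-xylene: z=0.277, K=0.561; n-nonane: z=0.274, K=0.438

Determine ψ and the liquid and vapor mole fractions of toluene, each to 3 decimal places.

Let ψ = V/F and solve Σ zᵢ(Kᵢ−1)/(1+ψ(Kᵢ−1)) = 0.
Feasibility: ΣzᵢKᵢ = 1.279, Σzᵢ/Kᵢ = 1.341 — both > 1, two phases present.
Iterate (Newton) starting at ψ = 0.5:
  ψ = 0.500: g = -0.0517, g' = -0.515 → ψ = 0.400
  ψ = 0.400: g = 0.0008, g' = -0.536 → ψ = 0.401
Converged at ψ = 0.401.
Compositions from xᵢ = zᵢ/(1+ψ(Kᵢ−1)), yᵢ = Kᵢxᵢ:
  MEK: x = 0.163, y = 0.445
  toluene: x = 0.147, y = 0.211
  o-xylene: x = 0.336, y = 0.189
  n-nonane: x = 0.354, y = 0.155

ψ = 0.401, x_toluene = 0.147, y_toluene = 0.211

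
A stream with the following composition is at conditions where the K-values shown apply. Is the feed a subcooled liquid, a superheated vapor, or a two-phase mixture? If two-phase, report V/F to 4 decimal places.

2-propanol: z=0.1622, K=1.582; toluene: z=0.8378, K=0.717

ΣzᵢKᵢ = 0.8573; Σzᵢ/Kᵢ = 1.2710.
Since ΣzᵢKᵢ < 1 the mixture is below its bubble point — single liquid phase.

subcooled liquid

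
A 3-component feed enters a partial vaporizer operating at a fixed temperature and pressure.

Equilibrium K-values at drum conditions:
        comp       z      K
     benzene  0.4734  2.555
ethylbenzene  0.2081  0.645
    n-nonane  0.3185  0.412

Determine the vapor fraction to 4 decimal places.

ψ = 0.5961

Newton–Raphson from ψ = 0.38:
  ψ = 0.3800: g = 0.13616, g' = -0.6699 → ψ = 0.5832
  ψ = 0.5832: g = 0.00784, g' = -0.6116 → ψ = 0.5961
Converged at ψ = 0.5961.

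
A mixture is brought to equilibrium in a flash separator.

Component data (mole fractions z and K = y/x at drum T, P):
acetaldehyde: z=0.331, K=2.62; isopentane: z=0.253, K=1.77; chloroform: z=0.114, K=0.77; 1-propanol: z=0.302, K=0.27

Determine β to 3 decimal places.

β = 0.578

Let β = V/F and solve Σ zᵢ(Kᵢ−1)/(1+β(Kᵢ−1)) = 0.
Check two-phase: ΣzᵢKᵢ = 1.484 > 1 and Σzᵢ/Kᵢ = 1.536 > 1, so g(0) = 0.484 > 0 and g(1) = -0.536 < 0.
Iterate (Newton) starting at β = 0.5:
  β = 0.500: g = 0.0601, g' = -0.750 → β = 0.580
  β = 0.580: g = -0.0016, g' = -0.795 → β = 0.578
Converged at β = 0.578.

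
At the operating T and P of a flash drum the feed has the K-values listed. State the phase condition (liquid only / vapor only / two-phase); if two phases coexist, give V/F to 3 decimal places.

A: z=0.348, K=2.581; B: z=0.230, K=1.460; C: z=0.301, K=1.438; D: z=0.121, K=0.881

ΣzᵢKᵢ = 1.773; Σzᵢ/Kᵢ = 0.639.
Since Σzᵢ/Kᵢ < 1 the mixture is above its dew point — single vapor phase.

vapor only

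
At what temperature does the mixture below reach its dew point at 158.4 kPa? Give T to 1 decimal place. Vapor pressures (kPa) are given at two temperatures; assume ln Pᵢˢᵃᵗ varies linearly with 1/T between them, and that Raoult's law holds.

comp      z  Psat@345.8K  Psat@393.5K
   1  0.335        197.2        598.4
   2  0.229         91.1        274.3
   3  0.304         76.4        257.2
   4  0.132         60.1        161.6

T = 365.5 K

Dew-point temperature: Σzᵢ·P/Pᵢˢᵃᵗ(T) = 1. Interpolate ln Pᵢˢᵃᵗ = aᵢ + bᵢ/T.
  T = 345.8 K: ΣzᵢP/Pᵢˢᵃᵗ = 1.6454
  T = 393.5 K: ΣzᵢP/Pᵢˢᵃᵗ = 0.5375
  T = 369.6 K: ΣzᵢP/Pᵢˢᵃᵗ = 0.9074
  T = 357.7 K: ΣzᵢP/Pᵢˢᵃᵗ = 1.2096
  T = 363.6 K: ΣzᵢP/Pᵢˢᵃᵗ = 1.0464
  T = 366.6 K: ΣzᵢP/Pᵢˢᵃᵗ = 0.9738
  T = 365.1 K: ΣzᵢP/Pᵢˢᵃᵗ = 1.0093
Interpolating between 365.1 K and 366.6 K gives T ≈ 365.5 K.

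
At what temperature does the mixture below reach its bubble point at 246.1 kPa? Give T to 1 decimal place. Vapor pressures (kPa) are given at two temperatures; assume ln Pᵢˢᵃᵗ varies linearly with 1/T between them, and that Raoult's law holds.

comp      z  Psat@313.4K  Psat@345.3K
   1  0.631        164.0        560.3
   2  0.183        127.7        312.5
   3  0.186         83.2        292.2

Bubble-point temperature: ΣzᵢPᵢˢᵃᵗ(T) = P. Interpolate ln Pᵢˢᵃᵗ = aᵢ + bᵢ/T.
  T = 313.4 K: ΣzᵢPᵢˢᵃᵗ = 142.33 kPa
  T = 345.3 K: ΣzᵢPᵢˢᵃᵗ = 465.09 kPa
  T = 329.4 K: ΣzᵢPᵢˢᵃᵗ = 264.80 kPa
  T = 321.4 K: ΣzᵢPᵢˢᵃᵗ = 195.54 kPa
  T = 325.4 K: ΣzᵢPᵢˢᵃᵗ = 227.95 kPa
  T = 327.4 K: ΣzᵢPᵢˢᵃᵗ = 245.79 kPa
Interpolating between 327.4 K and 329.4 K gives T ≈ 327.4 K.

T = 327.4 K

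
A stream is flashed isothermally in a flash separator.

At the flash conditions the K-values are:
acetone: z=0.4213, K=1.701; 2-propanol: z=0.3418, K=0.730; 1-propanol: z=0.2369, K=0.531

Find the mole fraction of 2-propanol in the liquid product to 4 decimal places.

x_2-propanol = 0.3786

Iterate (Newton) starting at β = 0.5:
  β = 0.5000: g = -0.03315, g' = -0.2357 → β = 0.3594
  β = 0.3594: g = 0.00007, g' = -0.2380 → β = 0.3597
Converged at β = 0.3597.
Compositions from xᵢ = zᵢ/(1+β(Kᵢ−1)), yᵢ = Kᵢxᵢ:
  acetone: x = 0.3365, y = 0.5723
  2-propanol: x = 0.3786, y = 0.2764
  1-propanol: x = 0.2850, y = 0.1513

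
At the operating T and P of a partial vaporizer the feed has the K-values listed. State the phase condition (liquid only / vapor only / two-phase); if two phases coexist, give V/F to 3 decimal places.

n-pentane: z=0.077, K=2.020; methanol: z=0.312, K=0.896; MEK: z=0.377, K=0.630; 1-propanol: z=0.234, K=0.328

ΣzᵢKᵢ = 0.749; Σzᵢ/Kᵢ = 1.698.
Since ΣzᵢKᵢ < 1 the mixture is below its bubble point — single liquid phase.

liquid only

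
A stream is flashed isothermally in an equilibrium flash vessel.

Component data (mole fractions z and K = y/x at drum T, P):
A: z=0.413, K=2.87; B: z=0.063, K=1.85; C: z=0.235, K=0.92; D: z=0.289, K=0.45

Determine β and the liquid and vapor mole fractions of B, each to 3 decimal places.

β = 0.870, x_B = 0.036, y_B = 0.067

Let β = V/F and solve Σ zᵢ(Kᵢ−1)/(1+β(Kᵢ−1)) = 0.
Feasibility: ΣzᵢKᵢ = 1.648, Σzᵢ/Kᵢ = 1.076 — both > 1, two phases present.
Newton iteration, β⁰ = 0.45:
  β = 0.450: g = 0.2274, g' = -0.606 → β = 0.825
  β = 0.825: g = 0.0239, g' = -0.534 → β = 0.870
Converged at β = 0.870.
Compositions from xᵢ = zᵢ/(1+β(Kᵢ−1)), yᵢ = Kᵢxᵢ:
  A: x = 0.157, y = 0.451
  B: x = 0.036, y = 0.067
  C: x = 0.253, y = 0.232
  D: x = 0.554, y = 0.249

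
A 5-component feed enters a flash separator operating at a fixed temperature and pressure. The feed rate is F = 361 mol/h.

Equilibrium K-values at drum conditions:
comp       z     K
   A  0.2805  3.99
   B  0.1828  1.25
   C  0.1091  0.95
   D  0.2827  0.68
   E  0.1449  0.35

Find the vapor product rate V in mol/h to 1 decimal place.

V = 263.0 mol/h

Rachford–Rice: g(β) = Σ zᵢ(Kᵢ−1)/(1+β(Kᵢ−1)) = 0.
Feasibility: ΣzᵢKᵢ = 1.6943, Σzᵢ/Kᵢ = 1.1611 — both > 1, two phases present.
Newton iteration, β⁰ = 0.47:
  β = 0.4700: g = 0.14190, g' = -0.6099 → β = 0.7027
  β = 0.7027: g = 0.01361, g' = -0.5249 → β = 0.7286
  β = 0.7286: g = -0.00002, g' = -0.5268 → β = 0.7285
Converged at β = 0.7285.
Then V = β·F = 0.7285·361 = 263.0 mol/h and L = F − V = 98.0 mol/h.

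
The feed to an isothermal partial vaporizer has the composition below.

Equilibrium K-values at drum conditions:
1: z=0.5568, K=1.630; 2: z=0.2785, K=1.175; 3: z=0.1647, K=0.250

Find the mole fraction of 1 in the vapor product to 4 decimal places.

Iterate (Newton) starting at β = 0.5:
  β = 0.5000: g = 0.11393, g' = -0.3722 → β = 0.8061
  β = 0.8061: g = -0.03705, g' = -0.6963 → β = 0.7529
  β = 0.7529: g = -0.00277, g' = -0.5972 → β = 0.7483
  β = 0.7483: g = -0.00002, g' = -0.5899 → β = 0.7482
Converged at β = 0.7482.
Compositions from xᵢ = zᵢ/(1+β(Kᵢ−1)), yᵢ = Kᵢxᵢ:
  1: x = 0.3784, y = 0.6168
  2: x = 0.2463, y = 0.2893
  3: x = 0.3753, y = 0.0938

y_1 = 0.6168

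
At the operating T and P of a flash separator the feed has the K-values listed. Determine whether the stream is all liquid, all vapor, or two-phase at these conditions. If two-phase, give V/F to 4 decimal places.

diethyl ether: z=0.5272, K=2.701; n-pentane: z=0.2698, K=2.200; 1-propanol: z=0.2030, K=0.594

ΣzᵢKᵢ = 2.1381; Σzᵢ/Kᵢ = 0.6596.
Since Σzᵢ/Kᵢ < 1 the mixture is above its dew point — single vapor phase.

all vapor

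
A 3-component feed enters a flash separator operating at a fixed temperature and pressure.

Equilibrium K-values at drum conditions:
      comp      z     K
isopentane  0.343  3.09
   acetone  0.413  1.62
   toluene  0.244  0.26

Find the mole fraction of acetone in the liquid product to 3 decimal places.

x_acetone = 0.276

Material balance + equilibrium reduce to Σ zᵢ(Kᵢ−1)/(1+β(Kᵢ−1)) = 0.
Check two-phase: ΣzᵢKᵢ = 1.792 > 1 and Σzᵢ/Kᵢ = 1.304 > 1, so g(0) = 0.792 > 0 and g(1) = -0.304 < 0.
Newton iteration, β⁰ = 0.35:
  β = 0.350: g = 0.3807, g' = -0.850 → β = 0.798
  β = 0.798: g = -0.0007, g' = -1.078 → β = 0.797
Converged at β = 0.797.
Compositions from xᵢ = zᵢ/(1+β(Kᵢ−1)), yᵢ = Kᵢxᵢ:
  isopentane: x = 0.129, y = 0.398
  acetone: x = 0.276, y = 0.448
  toluene: x = 0.595, y = 0.155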